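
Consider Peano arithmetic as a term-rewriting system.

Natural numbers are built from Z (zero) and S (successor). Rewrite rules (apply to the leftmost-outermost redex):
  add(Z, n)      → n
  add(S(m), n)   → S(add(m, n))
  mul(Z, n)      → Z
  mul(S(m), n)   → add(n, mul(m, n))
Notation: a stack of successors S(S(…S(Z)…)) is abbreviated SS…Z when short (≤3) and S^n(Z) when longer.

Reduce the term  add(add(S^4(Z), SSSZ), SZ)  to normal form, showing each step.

Answer: normal form = S^8(Z)  (in 13 steps)

Reduction:
  start: add(add(S^4(Z), SSSZ), SZ)
  →1  add(S(add(SSSZ, SSSZ)), SZ)
  →2  S(add(add(SSSZ, SSSZ), SZ))
  →3  S(add(S(add(SSZ, SSSZ)), SZ))
  →4  S(S(add(add(SSZ, SSSZ), SZ)))
  →5  S(S(add(S(add(SZ, SSSZ)), SZ)))
  →6  S(S(S(add(add(SZ, SSSZ), SZ))))
  →7  S(S(S(add(S(add(Z, SSSZ)), SZ))))
  →8  S(S(S(S(add(add(Z, SSSZ), SZ)))))
  →9  S(S(S(S(add(SSSZ, SZ)))))
  →10  S(S(S(S(S(add(SSZ, SZ))))))
  →11  S(S(S(S(S(S(add(SZ, SZ)))))))
  →12  S(S(S(S(S(S(S(add(Z, SZ))))))))
  →13  S^8(Z)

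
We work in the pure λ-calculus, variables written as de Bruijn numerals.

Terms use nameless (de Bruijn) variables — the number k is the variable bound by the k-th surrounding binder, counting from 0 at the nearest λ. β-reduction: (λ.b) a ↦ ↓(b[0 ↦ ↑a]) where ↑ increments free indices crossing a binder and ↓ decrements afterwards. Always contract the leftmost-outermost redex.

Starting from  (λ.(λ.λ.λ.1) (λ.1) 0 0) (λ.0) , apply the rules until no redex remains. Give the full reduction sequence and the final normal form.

  start: (λ.(λ.λ.λ.1) (λ.1) 0 0) (λ.0)
  →1  (λ.λ.λ.1) (λ.λ.0) (λ.0) (λ.0)
  →2  (λ.λ.1) (λ.0) (λ.0)
  →3  (λ.λ.0) (λ.0)
  →4  λ.0

Answer: normal form = λ.0  (in 4 steps)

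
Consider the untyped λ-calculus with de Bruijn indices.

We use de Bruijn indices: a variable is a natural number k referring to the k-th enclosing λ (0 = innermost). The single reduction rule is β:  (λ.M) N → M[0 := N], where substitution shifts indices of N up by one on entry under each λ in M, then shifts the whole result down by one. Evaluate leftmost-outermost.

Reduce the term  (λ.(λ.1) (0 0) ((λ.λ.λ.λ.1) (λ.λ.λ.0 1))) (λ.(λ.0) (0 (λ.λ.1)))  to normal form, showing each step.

Answer: normal form = λ.λ.1  (in 6 steps)

Working:
  start: (λ.(λ.1) (0 0) ((λ.λ.λ.λ.1) (λ.λ.λ.0 1))) (λ.(λ.0) (0 (λ.λ.1)))
  →1  (λ.λ.(λ.0) (0 (λ.λ.1))) ((λ.(λ.0) (0 (λ.λ.1))) (λ.(λ.0) (0 (λ.λ.1)))) ((λ.λ.λ.λ.1) (λ.λ.λ.0 1))
  →2  (λ.(λ.0) (0 (λ.λ.1))) ((λ.λ.λ.λ.1) (λ.λ.λ.0 1))
  →3  (λ.0) ((λ.λ.λ.λ.1) (λ.λ.λ.0 1) (λ.λ.1))
  →4  (λ.λ.λ.λ.1) (λ.λ.λ.0 1) (λ.λ.1)
  →5  (λ.λ.λ.1) (λ.λ.1)
  →6  λ.λ.1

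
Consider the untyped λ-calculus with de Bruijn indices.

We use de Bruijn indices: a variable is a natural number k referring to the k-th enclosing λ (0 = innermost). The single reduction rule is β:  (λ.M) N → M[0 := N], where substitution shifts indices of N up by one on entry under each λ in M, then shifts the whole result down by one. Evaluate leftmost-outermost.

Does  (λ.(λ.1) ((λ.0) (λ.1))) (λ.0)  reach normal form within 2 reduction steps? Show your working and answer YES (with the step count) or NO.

  start: (λ.(λ.1) ((λ.0) (λ.1))) (λ.0)
  →1  (λ.λ.0) ((λ.0) (λ.λ.0))
  →2  λ.0

Answer: YES — reaches normal form λ.0 in 2 ≤ 2 steps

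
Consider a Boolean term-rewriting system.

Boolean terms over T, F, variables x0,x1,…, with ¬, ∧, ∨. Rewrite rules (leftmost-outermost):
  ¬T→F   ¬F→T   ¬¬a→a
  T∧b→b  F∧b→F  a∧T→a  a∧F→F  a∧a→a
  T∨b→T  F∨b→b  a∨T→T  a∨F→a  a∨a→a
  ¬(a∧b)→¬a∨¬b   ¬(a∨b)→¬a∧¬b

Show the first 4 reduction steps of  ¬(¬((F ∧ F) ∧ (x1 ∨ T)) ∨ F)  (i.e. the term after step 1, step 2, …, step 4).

Answer: after 4 steps: F ∧ ¬F

Reduction:
  start: ¬(¬((F ∧ F) ∧ (x1 ∨ T)) ∨ F)
  step 1: ¬¬((F ∧ F) ∧ (x1 ∨ T)) ∧ ¬F
  step 2: ((F ∧ F) ∧ (x1 ∨ T)) ∧ ¬F
  step 3: (F ∧ (x1 ∨ T)) ∧ ¬F
  step 4: F ∧ ¬F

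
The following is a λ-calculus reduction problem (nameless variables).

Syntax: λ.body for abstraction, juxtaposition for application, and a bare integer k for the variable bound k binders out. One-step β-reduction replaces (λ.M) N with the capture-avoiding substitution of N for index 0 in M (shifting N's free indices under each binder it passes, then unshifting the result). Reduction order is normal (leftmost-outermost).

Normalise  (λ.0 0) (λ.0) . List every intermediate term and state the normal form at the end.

Answer: normal form = λ.0  (in 2 steps)

Derivation:
  start: (λ.0 0) (λ.0)
  [1] (λ.0) (λ.0)
  [2] λ.0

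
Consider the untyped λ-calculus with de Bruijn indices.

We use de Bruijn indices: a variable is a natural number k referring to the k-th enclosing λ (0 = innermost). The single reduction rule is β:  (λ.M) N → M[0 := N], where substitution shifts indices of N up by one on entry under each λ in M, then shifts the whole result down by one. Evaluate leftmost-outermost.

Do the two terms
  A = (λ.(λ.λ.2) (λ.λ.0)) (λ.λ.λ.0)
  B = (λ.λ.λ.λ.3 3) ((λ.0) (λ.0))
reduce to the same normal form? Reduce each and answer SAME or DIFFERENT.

Term A:
  start: (λ.(λ.λ.2) (λ.λ.0)) (λ.λ.λ.0)
  step 1: (λ.λ.λ.λ.λ.0) (λ.λ.0)
  step 2: λ.λ.λ.λ.0

Term B:
  start: (λ.λ.λ.λ.3 3) ((λ.0) (λ.0))
  step 1: λ.λ.λ.(λ.0) (λ.0) ((λ.0) (λ.0))
  step 2: λ.λ.λ.(λ.0) ((λ.0) (λ.0))
  step 3: λ.λ.λ.(λ.0) (λ.0)
  step 4: λ.λ.λ.λ.0

Answer: SAME — A ⇓ λ.λ.λ.λ.0, B ⇓ λ.λ.λ.λ.0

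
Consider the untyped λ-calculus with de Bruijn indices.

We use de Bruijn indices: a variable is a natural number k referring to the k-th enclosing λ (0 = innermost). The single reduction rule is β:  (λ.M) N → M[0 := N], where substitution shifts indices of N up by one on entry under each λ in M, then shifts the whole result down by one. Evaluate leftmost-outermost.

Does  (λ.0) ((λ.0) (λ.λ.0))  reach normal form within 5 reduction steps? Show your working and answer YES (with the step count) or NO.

  start: (λ.0) ((λ.0) (λ.λ.0))
  →1  (λ.0) (λ.λ.0)
  →2  λ.λ.0

Answer: YES — reaches normal form λ.λ.0 in 2 ≤ 5 steps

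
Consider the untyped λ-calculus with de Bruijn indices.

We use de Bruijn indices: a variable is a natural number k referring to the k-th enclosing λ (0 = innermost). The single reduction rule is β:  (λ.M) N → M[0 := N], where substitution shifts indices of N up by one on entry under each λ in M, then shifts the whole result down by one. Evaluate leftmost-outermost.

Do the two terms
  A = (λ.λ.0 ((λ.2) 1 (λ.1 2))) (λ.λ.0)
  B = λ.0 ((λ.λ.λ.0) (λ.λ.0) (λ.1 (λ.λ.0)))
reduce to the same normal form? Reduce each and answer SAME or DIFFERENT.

Term A:
  start: (λ.λ.0 ((λ.2) 1 (λ.1 2))) (λ.λ.0)
  step 1: λ.0 ((λ.λ.λ.0) (λ.λ.0) (λ.1 (λ.λ.0)))
  step 2: λ.0 ((λ.λ.0) (λ.1 (λ.λ.0)))
  step 3: λ.0 (λ.0)

Term B:
  start: λ.0 ((λ.λ.λ.0) (λ.λ.0) (λ.1 (λ.λ.0)))
  step 1: λ.0 ((λ.λ.0) (λ.1 (λ.λ.0)))
  step 2: λ.0 (λ.0)

Answer: SAME — A ⇓ λ.0 (λ.0), B ⇓ λ.0 (λ.0)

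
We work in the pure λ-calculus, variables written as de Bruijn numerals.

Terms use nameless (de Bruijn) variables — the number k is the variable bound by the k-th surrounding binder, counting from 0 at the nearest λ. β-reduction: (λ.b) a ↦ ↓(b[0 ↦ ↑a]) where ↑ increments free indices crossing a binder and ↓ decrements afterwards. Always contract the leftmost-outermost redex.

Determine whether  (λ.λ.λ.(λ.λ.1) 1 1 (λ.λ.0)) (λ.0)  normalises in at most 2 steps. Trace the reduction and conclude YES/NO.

  start: (λ.λ.λ.(λ.λ.1) 1 1 (λ.λ.0)) (λ.0)
  step 1: λ.λ.(λ.λ.1) 1 1 (λ.λ.0)
  step 2: λ.λ.(λ.2) 1 (λ.λ.0)

Answer: NO — after 2 steps the term is λ.λ.(λ.2) 1 (λ.λ.0), not yet normal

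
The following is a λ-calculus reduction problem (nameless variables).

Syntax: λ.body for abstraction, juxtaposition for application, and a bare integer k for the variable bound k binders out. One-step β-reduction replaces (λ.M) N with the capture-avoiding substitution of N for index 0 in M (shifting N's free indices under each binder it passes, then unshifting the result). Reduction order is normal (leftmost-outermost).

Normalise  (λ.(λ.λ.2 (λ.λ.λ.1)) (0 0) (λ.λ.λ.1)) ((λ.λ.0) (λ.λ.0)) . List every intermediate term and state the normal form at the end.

Answer: normal form = λ.λ.λ.1  (in 5 steps)

Derivation:
  start: (λ.(λ.λ.2 (λ.λ.λ.1)) (0 0) (λ.λ.λ.1)) ((λ.λ.0) (λ.λ.0))
  →1  (λ.λ.(λ.λ.0) (λ.λ.0) (λ.λ.λ.1)) ((λ.λ.0) (λ.λ.0) ((λ.λ.0) (λ.λ.0))) (λ.λ.λ.1)
  →2  (λ.(λ.λ.0) (λ.λ.0) (λ.λ.λ.1)) (λ.λ.λ.1)
  →3  (λ.λ.0) (λ.λ.0) (λ.λ.λ.1)
  →4  (λ.0) (λ.λ.λ.1)
  →5  λ.λ.λ.1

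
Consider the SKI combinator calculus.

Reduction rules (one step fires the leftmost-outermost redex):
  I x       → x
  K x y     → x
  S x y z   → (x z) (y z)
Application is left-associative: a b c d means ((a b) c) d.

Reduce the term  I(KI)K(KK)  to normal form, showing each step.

Answer: normal form = KK  (in 3 steps)

Derivation:
  start: I(KI)K(KK)
  step 1: KIK(KK)
  step 2: I(KK)
  step 3: KK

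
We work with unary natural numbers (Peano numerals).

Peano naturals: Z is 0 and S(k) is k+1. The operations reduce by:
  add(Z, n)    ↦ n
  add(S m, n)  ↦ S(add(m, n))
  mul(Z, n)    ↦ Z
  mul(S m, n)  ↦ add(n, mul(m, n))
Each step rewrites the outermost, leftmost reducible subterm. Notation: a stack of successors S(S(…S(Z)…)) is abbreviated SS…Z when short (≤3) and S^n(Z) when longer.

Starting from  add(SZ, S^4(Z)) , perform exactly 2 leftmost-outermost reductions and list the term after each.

Answer: after 2 steps: S^5(Z)

Reduction:
  start: add(SZ, S^4(Z))
  step 1: S(add(Z, S^4(Z)))
  step 2: S^5(Z)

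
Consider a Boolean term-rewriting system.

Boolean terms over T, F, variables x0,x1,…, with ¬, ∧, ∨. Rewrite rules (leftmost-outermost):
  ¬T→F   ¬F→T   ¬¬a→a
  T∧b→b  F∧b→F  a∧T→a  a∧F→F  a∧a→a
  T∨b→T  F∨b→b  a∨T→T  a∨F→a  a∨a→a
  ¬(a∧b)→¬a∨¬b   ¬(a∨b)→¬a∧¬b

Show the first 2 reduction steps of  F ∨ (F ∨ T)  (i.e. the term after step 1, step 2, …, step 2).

Answer: after 2 steps: T

Working:
  start: F ∨ (F ∨ T)
  [1] F ∨ T
  [2] T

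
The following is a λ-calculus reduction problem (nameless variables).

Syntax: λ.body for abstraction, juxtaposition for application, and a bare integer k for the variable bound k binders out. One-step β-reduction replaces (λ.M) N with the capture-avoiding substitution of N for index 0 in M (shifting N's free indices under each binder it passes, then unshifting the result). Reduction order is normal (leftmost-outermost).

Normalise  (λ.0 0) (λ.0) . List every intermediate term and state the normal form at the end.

Answer: normal form = λ.0  (in 2 steps)

Derivation:
  start: (λ.0 0) (λ.0)
  step 1: (λ.0) (λ.0)
  step 2: λ.0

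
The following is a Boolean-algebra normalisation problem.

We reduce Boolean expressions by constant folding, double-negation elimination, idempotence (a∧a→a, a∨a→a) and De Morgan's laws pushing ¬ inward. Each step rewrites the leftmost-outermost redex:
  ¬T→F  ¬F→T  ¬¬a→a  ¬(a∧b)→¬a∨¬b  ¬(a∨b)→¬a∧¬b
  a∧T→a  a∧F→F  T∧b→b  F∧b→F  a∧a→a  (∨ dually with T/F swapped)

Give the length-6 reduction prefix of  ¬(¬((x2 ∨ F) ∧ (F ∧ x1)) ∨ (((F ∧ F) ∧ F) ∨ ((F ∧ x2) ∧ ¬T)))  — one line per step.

  start: ¬(¬((x2 ∨ F) ∧ (F ∧ x1)) ∨ (((F ∧ F) ∧ F) ∨ ((F ∧ x2) ∧ ¬T)))
  →1  ¬¬((x2 ∨ F) ∧ (F ∧ x1)) ∧ ¬(((F ∧ F) ∧ F) ∨ ((F ∧ x2) ∧ ¬T))
  →2  ((x2 ∨ F) ∧ (F ∧ x1)) ∧ ¬(((F ∧ F) ∧ F) ∨ ((F ∧ x2) ∧ ¬T))
  →3  (x2 ∧ (F ∧ x1)) ∧ ¬(((F ∧ F) ∧ F) ∨ ((F ∧ x2) ∧ ¬T))
  →4  (x2 ∧ F) ∧ ¬(((F ∧ F) ∧ F) ∨ ((F ∧ x2) ∧ ¬T))
  →5  F ∧ ¬(((F ∧ F) ∧ F) ∨ ((F ∧ x2) ∧ ¬T))
  →6  F

Answer: after 6 steps: F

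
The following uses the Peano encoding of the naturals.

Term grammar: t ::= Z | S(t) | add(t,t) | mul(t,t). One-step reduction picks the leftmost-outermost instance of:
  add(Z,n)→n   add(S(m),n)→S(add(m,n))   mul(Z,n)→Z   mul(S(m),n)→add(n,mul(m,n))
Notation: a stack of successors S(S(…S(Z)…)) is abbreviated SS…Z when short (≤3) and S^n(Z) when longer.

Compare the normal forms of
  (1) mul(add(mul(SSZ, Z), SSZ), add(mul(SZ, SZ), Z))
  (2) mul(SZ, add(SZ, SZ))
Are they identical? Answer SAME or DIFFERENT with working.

Answer: SAME — A ⇓ SSZ, B ⇓ SSZ

Derivation:
Term A:
  start: mul(add(mul(SSZ, Z), SSZ), add(mul(SZ, SZ), Z))
  →1  mul(add(add(Z, mul(SZ, Z)), SSZ), add(mul(SZ, SZ), Z))
  →2  mul(add(mul(SZ, Z), SSZ), add(mul(SZ, SZ), Z))
  →3  mul(add(add(Z, mul(Z, Z)), SSZ), add(mul(SZ, SZ), Z))
  →4  mul(add(mul(Z, Z), SSZ), add(mul(SZ, SZ), Z))
  →5  mul(add(Z, SSZ), add(mul(SZ, SZ), Z))
  →6  mul(SSZ, add(mul(SZ, SZ), Z))
  →7  add(add(mul(SZ, SZ), Z), mul(SZ, add(mul(SZ, SZ), Z)))
  →8  add(add(add(SZ, mul(Z, SZ)), Z), mul(SZ, add(mul(SZ, SZ), Z)))
  →9  add(add(S(add(Z, mul(Z, SZ))), Z), mul(SZ, add(mul(SZ, SZ), Z)))
  →10  add(S(add(add(Z, mul(Z, SZ)), Z)), mul(SZ, add(mul(SZ, SZ), Z)))
  →11  S(add(add(add(Z, mul(Z, SZ)), Z), mul(SZ, add(mul(SZ, SZ), Z))))
  →12  S(add(add(mul(Z, SZ), Z), mul(SZ, add(mul(SZ, SZ), Z))))
  →13  S(add(add(Z, Z), mul(SZ, add(mul(SZ, SZ), Z))))
  →14  S(add(Z, mul(SZ, add(mul(SZ, SZ), Z))))
  →15  S(mul(SZ, add(mul(SZ, SZ), Z)))
  →16  S(add(add(mul(SZ, SZ), Z), mul(Z, add(mul(SZ, SZ), Z))))
  →17  S(add(add(add(SZ, mul(Z, SZ)), Z), mul(Z, add(mul(SZ, SZ), Z))))
  →18  S(add(add(S(add(Z, mul(Z, SZ))), Z), mul(Z, add(mul(SZ, SZ), Z))))
  →19  S(add(S(add(add(Z, mul(Z, SZ)), Z)), mul(Z, add(mul(SZ, SZ), Z))))
  →20  S(S(add(add(add(Z, mul(Z, SZ)), Z), mul(Z, add(mul(SZ, SZ), Z)))))
  →21  S(S(add(add(mul(Z, SZ), Z), mul(Z, add(mul(SZ, SZ), Z)))))
  →22  S(S(add(add(Z, Z), mul(Z, add(mul(SZ, SZ), Z)))))
  →23  S(S(add(Z, mul(Z, add(mul(SZ, SZ), Z)))))
  →24  S(S(mul(Z, add(mul(SZ, SZ), Z))))
  →25  SSZ

Term B:
  start: mul(SZ, add(SZ, SZ))
  →1  add(add(SZ, SZ), mul(Z, add(SZ, SZ)))
  →2  add(S(add(Z, SZ)), mul(Z, add(SZ, SZ)))
  →3  S(add(add(Z, SZ), mul(Z, add(SZ, SZ))))
  →4  S(add(SZ, mul(Z, add(SZ, SZ))))
  →5  S(S(add(Z, mul(Z, add(SZ, SZ)))))
  →6  S(S(mul(Z, add(SZ, SZ))))
  →7  SSZ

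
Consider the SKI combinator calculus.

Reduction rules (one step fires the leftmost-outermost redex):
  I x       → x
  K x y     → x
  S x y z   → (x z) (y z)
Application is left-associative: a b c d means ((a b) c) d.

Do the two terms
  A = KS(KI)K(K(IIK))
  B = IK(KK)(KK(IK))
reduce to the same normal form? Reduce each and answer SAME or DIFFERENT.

Answer: DIFFERENT — A ⇓ SK(KK), B ⇓ KK

Derivation:
Term A:
  start: KS(KI)K(K(IIK))
  step 1: SK(K(IIK))
  step 2: SK(K(IK))
  step 3: SK(KK)

Term B:
  start: IK(KK)(KK(IK))
  step 1: K(KK)(KK(IK))
  step 2: KK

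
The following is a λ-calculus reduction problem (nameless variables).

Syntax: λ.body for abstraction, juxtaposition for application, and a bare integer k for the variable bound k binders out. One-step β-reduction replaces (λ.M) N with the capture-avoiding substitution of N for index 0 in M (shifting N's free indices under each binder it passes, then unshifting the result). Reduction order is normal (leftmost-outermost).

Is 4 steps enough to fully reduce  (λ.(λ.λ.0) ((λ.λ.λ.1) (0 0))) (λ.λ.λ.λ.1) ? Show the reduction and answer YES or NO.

Answer: YES — reaches normal form λ.0 in 2 ≤ 4 steps

Derivation:
  start: (λ.(λ.λ.0) ((λ.λ.λ.1) (0 0))) (λ.λ.λ.λ.1)
  →1  (λ.λ.0) ((λ.λ.λ.1) ((λ.λ.λ.λ.1) (λ.λ.λ.λ.1)))
  →2  λ.0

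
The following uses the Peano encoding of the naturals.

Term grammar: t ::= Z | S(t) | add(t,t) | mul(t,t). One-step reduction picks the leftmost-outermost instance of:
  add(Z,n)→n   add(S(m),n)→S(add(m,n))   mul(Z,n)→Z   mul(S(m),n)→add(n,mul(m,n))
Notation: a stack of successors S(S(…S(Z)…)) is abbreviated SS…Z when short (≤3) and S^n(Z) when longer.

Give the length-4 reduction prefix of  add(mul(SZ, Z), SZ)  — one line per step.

Answer: after 4 steps: SZ

Working:
  start: add(mul(SZ, Z), SZ)
  step 1: add(add(Z, mul(Z, Z)), SZ)
  step 2: add(mul(Z, Z), SZ)
  step 3: add(Z, SZ)
  step 4: SZ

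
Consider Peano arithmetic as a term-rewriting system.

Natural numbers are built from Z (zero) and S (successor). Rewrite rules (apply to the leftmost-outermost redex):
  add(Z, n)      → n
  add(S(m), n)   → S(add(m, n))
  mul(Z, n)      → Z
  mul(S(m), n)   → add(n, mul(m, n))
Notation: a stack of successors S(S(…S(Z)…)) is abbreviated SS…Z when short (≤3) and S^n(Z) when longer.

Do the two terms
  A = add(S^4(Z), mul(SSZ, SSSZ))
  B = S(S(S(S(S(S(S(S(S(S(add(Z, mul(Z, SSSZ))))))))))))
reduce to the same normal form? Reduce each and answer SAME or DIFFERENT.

Term A:
  start: add(S^4(Z), mul(SSZ, SSSZ))
  step 1: S(add(SSSZ, mul(SSZ, SSSZ)))
  step 2: S(S(add(SSZ, mul(SSZ, SSSZ))))
  step 3: S(S(S(add(SZ, mul(SSZ, SSSZ)))))
  step 4: S(S(S(S(add(Z, mul(SSZ, SSSZ))))))
  step 5: S(S(S(S(mul(SSZ, SSSZ)))))
  step 6: S(S(S(S(add(SSSZ, mul(SZ, SSSZ))))))
  step 7: S(S(S(S(S(add(SSZ, mul(SZ, SSSZ)))))))
  step 8: S(S(S(S(S(S(add(SZ, mul(SZ, SSSZ))))))))
  step 9: S(S(S(S(S(S(S(add(Z, mul(SZ, SSSZ)))))))))
  step 10: S(S(S(S(S(S(S(mul(SZ, SSSZ))))))))
  step 11: S(S(S(S(S(S(S(add(SSSZ, mul(Z, SSSZ)))))))))
  step 12: S(S(S(S(S(S(S(S(add(SSZ, mul(Z, SSSZ))))))))))
  step 13: S(S(S(S(S(S(S(S(S(add(SZ, mul(Z, SSSZ)))))))))))
  step 14: S(S(S(S(S(S(S(S(S(S(add(Z, mul(Z, SSSZ))))))))))))
  step 15: S(S(S(S(S(S(S(S(S(S(mul(Z, SSSZ)))))))))))
  step 16: S^10(Z)

Term B:
  start: S(S(S(S(S(S(S(S(S(S(add(Z, mul(Z, SSSZ))))))))))))
  step 1: S(S(S(S(S(S(S(S(S(S(mul(Z, SSSZ)))))))))))
  step 2: S^10(Z)

Answer: SAME — A ⇓ S^10(Z), B ⇓ S^10(Z)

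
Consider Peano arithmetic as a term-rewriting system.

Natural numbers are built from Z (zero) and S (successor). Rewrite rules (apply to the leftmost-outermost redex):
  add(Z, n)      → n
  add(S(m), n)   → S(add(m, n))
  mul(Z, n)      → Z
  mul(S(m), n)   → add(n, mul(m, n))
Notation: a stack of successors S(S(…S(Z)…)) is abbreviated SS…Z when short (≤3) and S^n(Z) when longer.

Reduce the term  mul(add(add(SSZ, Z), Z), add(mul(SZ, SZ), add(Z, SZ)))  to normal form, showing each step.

Answer: normal form = S^4(Z)  (in 29 steps)

Derivation:
  start: mul(add(add(SSZ, Z), Z), add(mul(SZ, SZ), add(Z, SZ)))
  →1  mul(add(S(add(SZ, Z)), Z), add(mul(SZ, SZ), add(Z, SZ)))
  →2  mul(S(add(add(SZ, Z), Z)), add(mul(SZ, SZ), add(Z, SZ)))
  →3  add(add(mul(SZ, SZ), add(Z, SZ)), mul(add(add(SZ, Z), Z), add(mul(SZ, SZ), add(Z, SZ))))
  →4  add(add(add(SZ, mul(Z, SZ)), add(Z, SZ)), mul(add(add(SZ, Z), Z), add(mul(SZ, SZ), add(Z, SZ))))
  →5  add(add(S(add(Z, mul(Z, SZ))), add(Z, SZ)), mul(add(add(SZ, Z), Z), add(mul(SZ, SZ), add(Z, SZ))))
  →6  add(S(add(add(Z, mul(Z, SZ)), add(Z, SZ))), mul(add(add(SZ, Z), Z), add(mul(SZ, SZ), add(Z, SZ))))
  →7  S(add(add(add(Z, mul(Z, SZ)), add(Z, SZ)), mul(add(add(SZ, Z), Z), add(mul(SZ, SZ), add(Z, SZ)))))
  →8  S(add(add(mul(Z, SZ), add(Z, SZ)), mul(add(add(SZ, Z), Z), add(mul(SZ, SZ), add(Z, SZ)))))
  →9  S(add(add(Z, add(Z, SZ)), mul(add(add(SZ, Z), Z), add(mul(SZ, SZ), add(Z, SZ)))))
  →10  S(add(add(Z, SZ), mul(add(add(SZ, Z), Z), add(mul(SZ, SZ), add(Z, SZ)))))
  →11  S(add(SZ, mul(add(add(SZ, Z), Z), add(mul(SZ, SZ), add(Z, SZ)))))
  →12  S(S(add(Z, mul(add(add(SZ, Z), Z), add(mul(SZ, SZ), add(Z, SZ))))))
  →13  S(S(mul(add(add(SZ, Z), Z), add(mul(SZ, SZ), add(Z, SZ)))))
  →14  S(S(mul(add(S(add(Z, Z)), Z), add(mul(SZ, SZ), add(Z, SZ)))))
  →15  S(S(mul(S(add(add(Z, Z), Z)), add(mul(SZ, SZ), add(Z, SZ)))))
  →16  S(S(add(add(mul(SZ, SZ), add(Z, SZ)), mul(add(add(Z, Z), Z), add(mul(SZ, SZ), add(Z, SZ))))))
  →17  S(S(add(add(add(SZ, mul(Z, SZ)), add(Z, SZ)), mul(add(add(Z, Z), Z), add(mul(SZ, SZ), add(Z, SZ))))))
  →18  S(S(add(add(S(add(Z, mul(Z, SZ))), add(Z, SZ)), mul(add(add(Z, Z), Z), add(mul(SZ, SZ), add(Z, SZ))))))
  →19  S(S(add(S(add(add(Z, mul(Z, SZ)), add(Z, SZ))), mul(add(add(Z, Z), Z), add(mul(SZ, SZ), add(Z, SZ))))))
  →20  S(S(S(add(add(add(Z, mul(Z, SZ)), add(Z, SZ)), mul(add(add(Z, Z), Z), add(mul(SZ, SZ), add(Z, SZ)))))))
  →21  S(S(S(add(add(mul(Z, SZ), add(Z, SZ)), mul(add(add(Z, Z), Z), add(mul(SZ, SZ), add(Z, SZ)))))))
  →22  S(S(S(add(add(Z, add(Z, SZ)), mul(add(add(Z, Z), Z), add(mul(SZ, SZ), add(Z, SZ)))))))
  →23  S(S(S(add(add(Z, SZ), mul(add(add(Z, Z), Z), add(mul(SZ, SZ), add(Z, SZ)))))))
  →24  S(S(S(add(SZ, mul(add(add(Z, Z), Z), add(mul(SZ, SZ), add(Z, SZ)))))))
  →25  S(S(S(S(add(Z, mul(add(add(Z, Z), Z), add(mul(SZ, SZ), add(Z, SZ))))))))
  →26  S(S(S(S(mul(add(add(Z, Z), Z), add(mul(SZ, SZ), add(Z, SZ)))))))
  →27  S(S(S(S(mul(add(Z, Z), add(mul(SZ, SZ), add(Z, SZ)))))))
  →28  S(S(S(S(mul(Z, add(mul(SZ, SZ), add(Z, SZ)))))))
  →29  S^4(Z)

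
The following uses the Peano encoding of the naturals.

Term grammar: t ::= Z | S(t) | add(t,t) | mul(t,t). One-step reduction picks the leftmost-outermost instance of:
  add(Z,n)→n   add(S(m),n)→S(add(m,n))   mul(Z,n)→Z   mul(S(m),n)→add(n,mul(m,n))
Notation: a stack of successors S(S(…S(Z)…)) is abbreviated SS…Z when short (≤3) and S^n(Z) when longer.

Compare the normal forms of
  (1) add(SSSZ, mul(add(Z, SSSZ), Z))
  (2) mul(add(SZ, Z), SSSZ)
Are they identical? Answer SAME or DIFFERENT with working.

Term A:
  start: add(SSSZ, mul(add(Z, SSSZ), Z))
  [1] S(add(SSZ, mul(add(Z, SSSZ), Z)))
  [2] S(S(add(SZ, mul(add(Z, SSSZ), Z))))
  [3] S(S(S(add(Z, mul(add(Z, SSSZ), Z)))))
  [4] S(S(S(mul(add(Z, SSSZ), Z))))
  [5] S(S(S(mul(SSSZ, Z))))
  [6] S(S(S(add(Z, mul(SSZ, Z)))))
  [7] S(S(S(mul(SSZ, Z))))
  [8] S(S(S(add(Z, mul(SZ, Z)))))
  [9] S(S(S(mul(SZ, Z))))
  [10] S(S(S(add(Z, mul(Z, Z)))))
  [11] S(S(S(mul(Z, Z))))
  [12] SSSZ

Term B:
  start: mul(add(SZ, Z), SSSZ)
  [1] mul(S(add(Z, Z)), SSSZ)
  [2] add(SSSZ, mul(add(Z, Z), SSSZ))
  [3] S(add(SSZ, mul(add(Z, Z), SSSZ)))
  [4] S(S(add(SZ, mul(add(Z, Z), SSSZ))))
  [5] S(S(S(add(Z, mul(add(Z, Z), SSSZ)))))
  [6] S(S(S(mul(add(Z, Z), SSSZ))))
  [7] S(S(S(mul(Z, SSSZ))))
  [8] SSSZ

Answer: SAME — A ⇓ SSSZ, B ⇓ SSSZ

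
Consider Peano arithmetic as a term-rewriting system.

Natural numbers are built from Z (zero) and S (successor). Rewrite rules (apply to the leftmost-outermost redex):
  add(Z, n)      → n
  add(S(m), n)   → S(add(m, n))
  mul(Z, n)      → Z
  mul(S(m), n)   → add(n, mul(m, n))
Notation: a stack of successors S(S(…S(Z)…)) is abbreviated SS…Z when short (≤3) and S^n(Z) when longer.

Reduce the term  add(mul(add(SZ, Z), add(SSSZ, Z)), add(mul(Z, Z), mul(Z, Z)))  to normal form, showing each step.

Answer: normal form = SSSZ  (in 19 steps)

Derivation:
  start: add(mul(add(SZ, Z), add(SSSZ, Z)), add(mul(Z, Z), mul(Z, Z)))
  [1] add(mul(S(add(Z, Z)), add(SSSZ, Z)), add(mul(Z, Z), mul(Z, Z)))
  [2] add(add(add(SSSZ, Z), mul(add(Z, Z), add(SSSZ, Z))), add(mul(Z, Z), mul(Z, Z)))
  [3] add(add(S(add(SSZ, Z)), mul(add(Z, Z), add(SSSZ, Z))), add(mul(Z, Z), mul(Z, Z)))
  [4] add(S(add(add(SSZ, Z), mul(add(Z, Z), add(SSSZ, Z)))), add(mul(Z, Z), mul(Z, Z)))
  [5] S(add(add(add(SSZ, Z), mul(add(Z, Z), add(SSSZ, Z))), add(mul(Z, Z), mul(Z, Z))))
  [6] S(add(add(S(add(SZ, Z)), mul(add(Z, Z), add(SSSZ, Z))), add(mul(Z, Z), mul(Z, Z))))
  [7] S(add(S(add(add(SZ, Z), mul(add(Z, Z), add(SSSZ, Z)))), add(mul(Z, Z), mul(Z, Z))))
  [8] S(S(add(add(add(SZ, Z), mul(add(Z, Z), add(SSSZ, Z))), add(mul(Z, Z), mul(Z, Z)))))
  [9] S(S(add(add(S(add(Z, Z)), mul(add(Z, Z), add(SSSZ, Z))), add(mul(Z, Z), mul(Z, Z)))))
  [10] S(S(add(S(add(add(Z, Z), mul(add(Z, Z), add(SSSZ, Z)))), add(mul(Z, Z), mul(Z, Z)))))
  [11] S(S(S(add(add(add(Z, Z), mul(add(Z, Z), add(SSSZ, Z))), add(mul(Z, Z), mul(Z, Z))))))
  [12] S(S(S(add(add(Z, mul(add(Z, Z), add(SSSZ, Z))), add(mul(Z, Z), mul(Z, Z))))))
  [13] S(S(S(add(mul(add(Z, Z), add(SSSZ, Z)), add(mul(Z, Z), mul(Z, Z))))))
  [14] S(S(S(add(mul(Z, add(SSSZ, Z)), add(mul(Z, Z), mul(Z, Z))))))
  [15] S(S(S(add(Z, add(mul(Z, Z), mul(Z, Z))))))
  [16] S(S(S(add(mul(Z, Z), mul(Z, Z)))))
  [17] S(S(S(add(Z, mul(Z, Z)))))
  [18] S(S(S(mul(Z, Z))))
  [19] SSSZ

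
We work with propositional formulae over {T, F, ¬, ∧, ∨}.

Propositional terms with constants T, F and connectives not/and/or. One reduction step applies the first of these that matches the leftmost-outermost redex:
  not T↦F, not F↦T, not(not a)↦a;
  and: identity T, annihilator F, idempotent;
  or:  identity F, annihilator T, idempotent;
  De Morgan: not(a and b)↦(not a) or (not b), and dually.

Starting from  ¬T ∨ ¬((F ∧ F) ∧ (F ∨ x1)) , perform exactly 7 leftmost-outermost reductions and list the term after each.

  start: ¬T ∨ ¬((F ∧ F) ∧ (F ∨ x1))
  step 1: F ∨ ¬((F ∧ F) ∧ (F ∨ x1))
  step 2: ¬((F ∧ F) ∧ (F ∨ x1))
  step 3: ¬(F ∧ F) ∨ ¬(F ∨ x1)
  step 4: (¬F ∨ ¬F) ∨ ¬(F ∨ x1)
  step 5: ¬F ∨ ¬(F ∨ x1)
  step 6: T ∨ ¬(F ∨ x1)
  step 7: T

Answer: after 7 steps: T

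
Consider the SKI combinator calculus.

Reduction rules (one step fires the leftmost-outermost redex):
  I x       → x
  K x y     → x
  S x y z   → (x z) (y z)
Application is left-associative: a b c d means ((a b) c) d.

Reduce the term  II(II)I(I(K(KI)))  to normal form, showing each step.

Answer: normal form = K(KI)  (in 6 steps)

Working:
  start: II(II)I(I(K(KI)))
  →1  I(II)I(I(K(KI)))
  →2  III(I(K(KI)))
  →3  II(I(K(KI)))
  →4  I(I(K(KI)))
  →5  I(K(KI))
  →6  K(KI)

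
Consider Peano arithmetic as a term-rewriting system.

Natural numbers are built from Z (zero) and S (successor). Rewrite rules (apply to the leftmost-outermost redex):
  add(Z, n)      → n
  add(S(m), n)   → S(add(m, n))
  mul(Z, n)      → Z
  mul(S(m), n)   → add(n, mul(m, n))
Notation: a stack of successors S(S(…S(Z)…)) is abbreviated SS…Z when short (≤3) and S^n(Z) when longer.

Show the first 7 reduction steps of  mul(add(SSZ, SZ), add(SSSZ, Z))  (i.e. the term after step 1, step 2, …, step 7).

  start: mul(add(SSZ, SZ), add(SSSZ, Z))
  →1  mul(S(add(SZ, SZ)), add(SSSZ, Z))
  →2  add(add(SSSZ, Z), mul(add(SZ, SZ), add(SSSZ, Z)))
  →3  add(S(add(SSZ, Z)), mul(add(SZ, SZ), add(SSSZ, Z)))
  →4  S(add(add(SSZ, Z), mul(add(SZ, SZ), add(SSSZ, Z))))
  →5  S(add(S(add(SZ, Z)), mul(add(SZ, SZ), add(SSSZ, Z))))
  →6  S(S(add(add(SZ, Z), mul(add(SZ, SZ), add(SSSZ, Z)))))
  →7  S(S(add(S(add(Z, Z)), mul(add(SZ, SZ), add(SSSZ, Z)))))

Answer: after 7 steps: S(S(add(S(add(Z, Z)), mul(add(SZ, SZ), add(SSSZ, Z)))))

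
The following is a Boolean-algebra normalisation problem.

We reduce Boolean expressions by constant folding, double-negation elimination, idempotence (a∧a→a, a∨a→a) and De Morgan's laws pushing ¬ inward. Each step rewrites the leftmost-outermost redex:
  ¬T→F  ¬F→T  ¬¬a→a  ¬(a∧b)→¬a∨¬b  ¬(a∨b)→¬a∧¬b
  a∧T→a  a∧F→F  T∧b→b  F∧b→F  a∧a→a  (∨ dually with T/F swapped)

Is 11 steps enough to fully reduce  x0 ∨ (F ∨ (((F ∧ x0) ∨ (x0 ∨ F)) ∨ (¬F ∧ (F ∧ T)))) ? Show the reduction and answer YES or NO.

  start: x0 ∨ (F ∨ (((F ∧ x0) ∨ (x0 ∨ F)) ∨ (¬F ∧ (F ∧ T))))
  [1] x0 ∨ (((F ∧ x0) ∨ (x0 ∨ F)) ∨ (¬F ∧ (F ∧ T)))
  [2] x0 ∨ ((F ∨ (x0 ∨ F)) ∨ (¬F ∧ (F ∧ T)))
  [3] x0 ∨ ((x0 ∨ F) ∨ (¬F ∧ (F ∧ T)))
  [4] x0 ∨ (x0 ∨ (¬F ∧ (F ∧ T)))
  [5] x0 ∨ (x0 ∨ (T ∧ (F ∧ T)))
  [6] x0 ∨ (x0 ∨ (F ∧ T))
  [7] x0 ∨ (x0 ∨ F)
  [8] x0 ∨ x0
  [9] x0

Answer: YES — reaches normal form x0 in 9 ≤ 11 steps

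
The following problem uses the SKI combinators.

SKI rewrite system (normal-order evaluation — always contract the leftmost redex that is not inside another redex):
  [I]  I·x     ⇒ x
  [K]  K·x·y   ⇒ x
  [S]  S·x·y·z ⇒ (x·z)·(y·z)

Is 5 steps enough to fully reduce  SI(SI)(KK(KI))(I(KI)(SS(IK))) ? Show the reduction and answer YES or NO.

Answer: YES — reaches normal form SIK in 5 ≤ 5 steps

Working:
  start: SI(SI)(KK(KI))(I(KI)(SS(IK)))
  →1  I(KK(KI))(SI(KK(KI)))(I(KI)(SS(IK)))
  →2  KK(KI)(SI(KK(KI)))(I(KI)(SS(IK)))
  →3  K(SI(KK(KI)))(I(KI)(SS(IK)))
  →4  SI(KK(KI))
  →5  SIK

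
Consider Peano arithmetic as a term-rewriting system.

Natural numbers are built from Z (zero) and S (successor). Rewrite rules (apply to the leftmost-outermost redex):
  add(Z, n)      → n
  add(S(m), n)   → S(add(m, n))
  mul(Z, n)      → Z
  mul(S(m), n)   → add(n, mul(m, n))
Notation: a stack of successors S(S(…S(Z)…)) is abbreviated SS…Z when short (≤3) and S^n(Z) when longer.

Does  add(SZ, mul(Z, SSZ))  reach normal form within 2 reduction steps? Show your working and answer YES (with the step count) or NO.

Answer: NO — after 2 steps the term is S(mul(Z, SSZ)), not yet normal

Derivation:
  start: add(SZ, mul(Z, SSZ))
  step 1: S(add(Z, mul(Z, SSZ)))
  step 2: S(mul(Z, SSZ))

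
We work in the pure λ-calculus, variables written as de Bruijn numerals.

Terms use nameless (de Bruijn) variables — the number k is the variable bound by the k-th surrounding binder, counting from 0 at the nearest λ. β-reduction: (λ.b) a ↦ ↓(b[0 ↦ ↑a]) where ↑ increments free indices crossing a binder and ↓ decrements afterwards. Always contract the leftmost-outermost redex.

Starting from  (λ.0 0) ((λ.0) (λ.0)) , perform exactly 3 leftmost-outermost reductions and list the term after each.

  start: (λ.0 0) ((λ.0) (λ.0))
  [1] (λ.0) (λ.0) ((λ.0) (λ.0))
  [2] (λ.0) ((λ.0) (λ.0))
  [3] (λ.0) (λ.0)

Answer: after 3 steps: (λ.0) (λ.0)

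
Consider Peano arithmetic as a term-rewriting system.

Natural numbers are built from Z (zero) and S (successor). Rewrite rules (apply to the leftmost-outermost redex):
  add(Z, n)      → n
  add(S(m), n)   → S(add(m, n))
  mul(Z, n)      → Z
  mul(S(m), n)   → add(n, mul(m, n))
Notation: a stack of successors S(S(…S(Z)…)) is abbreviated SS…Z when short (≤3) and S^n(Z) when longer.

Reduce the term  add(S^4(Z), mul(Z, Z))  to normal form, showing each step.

  start: add(S^4(Z), mul(Z, Z))
  [1] S(add(SSSZ, mul(Z, Z)))
  [2] S(S(add(SSZ, mul(Z, Z))))
  [3] S(S(S(add(SZ, mul(Z, Z)))))
  [4] S(S(S(S(add(Z, mul(Z, Z))))))
  [5] S(S(S(S(mul(Z, Z)))))
  [6] S^4(Z)

Answer: normal form = S^4(Z)  (in 6 steps)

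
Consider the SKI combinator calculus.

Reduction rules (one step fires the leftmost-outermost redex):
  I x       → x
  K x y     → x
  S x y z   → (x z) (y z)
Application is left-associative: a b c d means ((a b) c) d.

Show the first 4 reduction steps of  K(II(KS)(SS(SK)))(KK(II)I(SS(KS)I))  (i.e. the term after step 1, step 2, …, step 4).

Answer: after 4 steps: S

Working:
  start: K(II(KS)(SS(SK)))(KK(II)I(SS(KS)I))
  [1] II(KS)(SS(SK))
  [2] I(KS)(SS(SK))
  [3] KS(SS(SK))
  [4] S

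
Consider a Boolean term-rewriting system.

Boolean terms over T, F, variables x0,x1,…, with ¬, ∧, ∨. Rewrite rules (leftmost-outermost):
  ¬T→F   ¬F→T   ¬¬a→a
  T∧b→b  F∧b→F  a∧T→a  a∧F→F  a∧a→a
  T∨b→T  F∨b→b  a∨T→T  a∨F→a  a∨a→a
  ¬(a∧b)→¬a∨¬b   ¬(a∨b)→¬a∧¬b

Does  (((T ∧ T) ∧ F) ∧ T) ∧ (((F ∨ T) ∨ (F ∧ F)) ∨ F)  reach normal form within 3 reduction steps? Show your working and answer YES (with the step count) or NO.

Answer: YES — reaches normal form F in 3 ≤ 3 steps

Reduction:
  start: (((T ∧ T) ∧ F) ∧ T) ∧ (((F ∨ T) ∨ (F ∧ F)) ∨ F)
  →1  ((T ∧ T) ∧ F) ∧ (((F ∨ T) ∨ (F ∧ F)) ∨ F)
  →2  F ∧ (((F ∨ T) ∨ (F ∧ F)) ∨ F)
  →3  F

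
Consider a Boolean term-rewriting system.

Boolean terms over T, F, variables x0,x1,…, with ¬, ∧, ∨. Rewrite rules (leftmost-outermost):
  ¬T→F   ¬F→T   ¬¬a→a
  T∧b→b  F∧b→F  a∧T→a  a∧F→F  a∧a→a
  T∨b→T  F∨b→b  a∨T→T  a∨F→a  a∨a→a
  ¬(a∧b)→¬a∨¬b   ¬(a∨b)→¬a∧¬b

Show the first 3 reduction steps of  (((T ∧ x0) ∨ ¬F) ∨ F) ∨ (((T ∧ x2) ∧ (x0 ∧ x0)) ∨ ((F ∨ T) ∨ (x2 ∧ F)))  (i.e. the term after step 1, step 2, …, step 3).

Answer: after 3 steps: (x0 ∨ T) ∨ (((T ∧ x2) ∧ (x0 ∧ x0)) ∨ ((F ∨ T) ∨ (x2 ∧ F)))

Reduction:
  start: (((T ∧ x0) ∨ ¬F) ∨ F) ∨ (((T ∧ x2) ∧ (x0 ∧ x0)) ∨ ((F ∨ T) ∨ (x2 ∧ F)))
  →1  ((T ∧ x0) ∨ ¬F) ∨ (((T ∧ x2) ∧ (x0 ∧ x0)) ∨ ((F ∨ T) ∨ (x2 ∧ F)))
  →2  (x0 ∨ ¬F) ∨ (((T ∧ x2) ∧ (x0 ∧ x0)) ∨ ((F ∨ T) ∨ (x2 ∧ F)))
  →3  (x0 ∨ T) ∨ (((T ∧ x2) ∧ (x0 ∧ x0)) ∨ ((F ∨ T) ∨ (x2 ∧ F)))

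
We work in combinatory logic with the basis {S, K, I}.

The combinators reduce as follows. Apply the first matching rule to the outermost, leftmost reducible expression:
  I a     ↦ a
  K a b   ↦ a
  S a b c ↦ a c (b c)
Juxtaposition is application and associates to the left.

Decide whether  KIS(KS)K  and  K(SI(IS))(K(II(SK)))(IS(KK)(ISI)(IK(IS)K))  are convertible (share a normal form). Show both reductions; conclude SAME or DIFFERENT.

Term A:
  start: KIS(KS)K
  [1] I(KS)K
  [2] KSK
  [3] S

Term B:
  start: K(SI(IS))(K(II(SK)))(IS(KK)(ISI)(IK(IS)K))
  [1] SI(IS)(IS(KK)(ISI)(IK(IS)K))
  [2] I(IS(KK)(ISI)(IK(IS)K))(IS(IS(KK)(ISI)(IK(IS)K)))
  [3] IS(KK)(ISI)(IK(IS)K)(IS(IS(KK)(ISI)(IK(IS)K)))
  [4] S(KK)(ISI)(IK(IS)K)(IS(IS(KK)(ISI)(IK(IS)K)))
  [5] KK(IK(IS)K)(ISI(IK(IS)K))(IS(IS(KK)(ISI)(IK(IS)K)))
  [6] K(ISI(IK(IS)K))(IS(IS(KK)(ISI)(IK(IS)K)))
  [7] ISI(IK(IS)K)
  [8] SI(IK(IS)K)
  [9] SI(K(IS)K)
  [10] SI(IS)
  [11] SIS

Answer: DIFFERENT — A ⇓ S, B ⇓ SIS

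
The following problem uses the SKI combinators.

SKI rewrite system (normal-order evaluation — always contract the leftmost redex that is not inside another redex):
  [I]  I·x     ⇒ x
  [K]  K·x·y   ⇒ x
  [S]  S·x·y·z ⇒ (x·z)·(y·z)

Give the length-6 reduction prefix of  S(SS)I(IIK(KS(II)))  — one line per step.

Answer: after 6 steps: S(KS)(IIK(KS(II))(I(IIK(KS(II)))))

Reduction:
  start: S(SS)I(IIK(KS(II)))
  →1  SS(IIK(KS(II)))(I(IIK(KS(II))))
  →2  S(I(IIK(KS(II))))(IIK(KS(II))(I(IIK(KS(II)))))
  →3  S(IIK(KS(II)))(IIK(KS(II))(I(IIK(KS(II)))))
  →4  S(IK(KS(II)))(IIK(KS(II))(I(IIK(KS(II)))))
  →5  S(K(KS(II)))(IIK(KS(II))(I(IIK(KS(II)))))
  →6  S(KS)(IIK(KS(II))(I(IIK(KS(II)))))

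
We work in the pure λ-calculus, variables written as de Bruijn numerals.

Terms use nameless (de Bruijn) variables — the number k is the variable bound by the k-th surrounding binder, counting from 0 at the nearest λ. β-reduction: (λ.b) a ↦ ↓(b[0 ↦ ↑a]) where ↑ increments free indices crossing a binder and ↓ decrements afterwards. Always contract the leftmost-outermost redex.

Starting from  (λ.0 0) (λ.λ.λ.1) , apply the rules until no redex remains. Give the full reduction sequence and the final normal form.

Answer: normal form = λ.λ.1  (in 2 steps)

Reduction:
  start: (λ.0 0) (λ.λ.λ.1)
  →1  (λ.λ.λ.1) (λ.λ.λ.1)
  →2  λ.λ.1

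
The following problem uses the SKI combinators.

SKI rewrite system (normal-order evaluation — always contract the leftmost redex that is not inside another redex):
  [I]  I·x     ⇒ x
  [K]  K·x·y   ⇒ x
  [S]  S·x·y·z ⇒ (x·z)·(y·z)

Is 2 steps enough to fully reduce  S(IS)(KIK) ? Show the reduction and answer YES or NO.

Answer: YES — reaches normal form SSI in 2 ≤ 2 steps

Working:
  start: S(IS)(KIK)
  [1] SS(KIK)
  [2] SSI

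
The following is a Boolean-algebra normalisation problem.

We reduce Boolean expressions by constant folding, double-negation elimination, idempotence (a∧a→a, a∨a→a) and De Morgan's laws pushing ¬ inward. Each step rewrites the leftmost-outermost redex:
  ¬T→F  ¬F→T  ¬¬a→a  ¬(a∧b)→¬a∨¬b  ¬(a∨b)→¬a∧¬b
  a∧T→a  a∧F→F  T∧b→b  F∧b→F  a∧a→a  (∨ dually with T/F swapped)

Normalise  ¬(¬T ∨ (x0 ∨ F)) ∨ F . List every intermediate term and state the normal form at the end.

  start: ¬(¬T ∨ (x0 ∨ F)) ∨ F
  [1] ¬(¬T ∨ (x0 ∨ F))
  [2] ¬¬T ∧ ¬(x0 ∨ F)
  [3] T ∧ ¬(x0 ∨ F)
  [4] ¬(x0 ∨ F)
  [5] ¬x0 ∧ ¬F
  [6] ¬x0 ∧ T
  [7] ¬x0

Answer: normal form = ¬x0  (in 7 steps)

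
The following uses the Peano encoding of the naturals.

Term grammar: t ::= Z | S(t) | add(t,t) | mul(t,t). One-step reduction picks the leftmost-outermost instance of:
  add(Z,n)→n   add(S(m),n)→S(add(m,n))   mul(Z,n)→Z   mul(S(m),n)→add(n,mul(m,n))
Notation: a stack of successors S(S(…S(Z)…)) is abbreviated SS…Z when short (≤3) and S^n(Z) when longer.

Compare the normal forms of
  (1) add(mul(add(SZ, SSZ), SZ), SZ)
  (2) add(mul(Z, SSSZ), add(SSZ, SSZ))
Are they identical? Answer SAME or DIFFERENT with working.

Answer: SAME — A ⇓ S^4(Z), B ⇓ S^4(Z)

Reduction:
Term A:
  start: add(mul(add(SZ, SSZ), SZ), SZ)
  [1] add(mul(S(add(Z, SSZ)), SZ), SZ)
  [2] add(add(SZ, mul(add(Z, SSZ), SZ)), SZ)
  [3] add(S(add(Z, mul(add(Z, SSZ), SZ))), SZ)
  [4] S(add(add(Z, mul(add(Z, SSZ), SZ)), SZ))
  [5] S(add(mul(add(Z, SSZ), SZ), SZ))
  [6] S(add(mul(SSZ, SZ), SZ))
  [7] S(add(add(SZ, mul(SZ, SZ)), SZ))
  [8] S(add(S(add(Z, mul(SZ, SZ))), SZ))
  [9] S(S(add(add(Z, mul(SZ, SZ)), SZ)))
  [10] S(S(add(mul(SZ, SZ), SZ)))
  [11] S(S(add(add(SZ, mul(Z, SZ)), SZ)))
  [12] S(S(add(S(add(Z, mul(Z, SZ))), SZ)))
  [13] S(S(S(add(add(Z, mul(Z, SZ)), SZ))))
  [14] S(S(S(add(mul(Z, SZ), SZ))))
  [15] S(S(S(add(Z, SZ))))
  [16] S^4(Z)

Term B:
  start: add(mul(Z, SSSZ), add(SSZ, SSZ))
  [1] add(Z, add(SSZ, SSZ))
  [2] add(SSZ, SSZ)
  [3] S(add(SZ, SSZ))
  [4] S(S(add(Z, SSZ)))
  [5] S^4(Z)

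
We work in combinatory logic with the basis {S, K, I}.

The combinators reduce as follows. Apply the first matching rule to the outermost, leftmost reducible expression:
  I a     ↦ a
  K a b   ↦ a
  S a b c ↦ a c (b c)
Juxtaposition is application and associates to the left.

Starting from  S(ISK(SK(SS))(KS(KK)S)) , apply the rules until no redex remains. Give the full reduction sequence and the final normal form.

Answer: normal form = S(SS)  (in 4 steps)

Reduction:
  start: S(ISK(SK(SS))(KS(KK)S))
  →1  S(SK(SK(SS))(KS(KK)S))
  →2  S(K(KS(KK)S)(SK(SS)(KS(KK)S)))
  →3  S(KS(KK)S)
  →4  S(SS)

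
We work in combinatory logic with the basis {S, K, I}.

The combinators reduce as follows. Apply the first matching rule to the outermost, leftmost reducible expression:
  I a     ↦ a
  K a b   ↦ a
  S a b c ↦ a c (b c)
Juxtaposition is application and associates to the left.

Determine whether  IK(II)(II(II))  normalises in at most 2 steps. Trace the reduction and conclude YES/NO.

Answer: NO — after 2 steps the term is II, not yet normal

Derivation:
  start: IK(II)(II(II))
  →1  K(II)(II(II))
  →2  II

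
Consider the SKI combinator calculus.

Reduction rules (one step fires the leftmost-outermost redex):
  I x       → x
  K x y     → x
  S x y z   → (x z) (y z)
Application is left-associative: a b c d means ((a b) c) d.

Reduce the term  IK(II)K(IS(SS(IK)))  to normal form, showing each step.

  start: IK(II)K(IS(SS(IK)))
  [1] K(II)K(IS(SS(IK)))
  [2] II(IS(SS(IK)))
  [3] I(IS(SS(IK)))
  [4] IS(SS(IK))
  [5] S(SS(IK))
  [6] S(SSK)

Answer: normal form = S(SSK)  (in 6 steps)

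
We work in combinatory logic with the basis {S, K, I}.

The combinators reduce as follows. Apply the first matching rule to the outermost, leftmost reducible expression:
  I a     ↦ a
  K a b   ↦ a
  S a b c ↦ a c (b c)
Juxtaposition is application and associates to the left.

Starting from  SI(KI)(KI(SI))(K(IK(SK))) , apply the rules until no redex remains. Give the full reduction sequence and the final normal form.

Answer: normal form = K(K(SK))  (in 7 steps)

Working:
  start: SI(KI)(KI(SI))(K(IK(SK)))
  [1] I(KI(SI))(KI(KI(SI)))(K(IK(SK)))
  [2] KI(SI)(KI(KI(SI)))(K(IK(SK)))
  [3] I(KI(KI(SI)))(K(IK(SK)))
  [4] KI(KI(SI))(K(IK(SK)))
  [5] I(K(IK(SK)))
  [6] K(IK(SK))
  [7] K(K(SK))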